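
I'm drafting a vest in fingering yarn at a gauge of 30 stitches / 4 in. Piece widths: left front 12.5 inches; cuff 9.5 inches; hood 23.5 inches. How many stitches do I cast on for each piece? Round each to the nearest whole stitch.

Rate = 30/4 = 7.5 sts per in.
left front: 12.5 × 7.5 = 93.75 → 94.
cuff: 9.5 × 7.5 = 71.25 → 71.
hood: 23.5 × 7.5 = 176.25 → 176.

left front 94; cuff 71; hood 176.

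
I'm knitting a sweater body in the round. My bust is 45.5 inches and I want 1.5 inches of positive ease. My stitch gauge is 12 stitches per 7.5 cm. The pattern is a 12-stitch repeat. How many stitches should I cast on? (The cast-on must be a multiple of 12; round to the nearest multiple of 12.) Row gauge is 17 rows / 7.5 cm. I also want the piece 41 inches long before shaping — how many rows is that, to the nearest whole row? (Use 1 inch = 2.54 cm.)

Cast on 192 stitches; work 236 rows.

Finished = 45.5 + 1.5 = 47 inches.
47 inches × 2.54 = 119.38 cm.
12/7.5 = 1.6 sts per cm; 119.38 × 1.6 = 191.01 sts.
Nearest multiple of 12 → 192.
41 inches = 104.14 cm; × 2.267 = 236.05 → 236 rows.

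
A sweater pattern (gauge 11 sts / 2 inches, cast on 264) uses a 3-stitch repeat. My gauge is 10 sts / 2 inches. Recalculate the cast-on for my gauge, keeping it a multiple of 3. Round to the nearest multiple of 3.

CO 240 sts.

264 × 10 / 11 = 240.00.
Nearest multiple of 3: 240.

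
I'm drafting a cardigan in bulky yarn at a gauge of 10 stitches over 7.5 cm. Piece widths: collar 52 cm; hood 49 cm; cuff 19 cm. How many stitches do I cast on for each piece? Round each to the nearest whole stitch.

Rate = 10/7.5 = 1.333 sts per cm.
collar: 52 × 1.333 = 69.33 → 69.
hood: 49 × 1.333 = 65.33 → 65.
cuff: 19 × 1.333 = 25.33 → 25.

collar 69; hood 65; cuff 25.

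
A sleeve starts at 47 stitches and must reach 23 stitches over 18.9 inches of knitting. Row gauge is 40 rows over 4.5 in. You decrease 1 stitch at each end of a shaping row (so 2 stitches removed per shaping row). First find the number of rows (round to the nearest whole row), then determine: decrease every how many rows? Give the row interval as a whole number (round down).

Rows = 18.9 × 8.889 = 168.0 → 168 rows.
Stitches to remove: 24 → 12 shaping rows (at 2 st each).
168 / 12 = 14.00 → every 14 rows.

Decrease every 14th row.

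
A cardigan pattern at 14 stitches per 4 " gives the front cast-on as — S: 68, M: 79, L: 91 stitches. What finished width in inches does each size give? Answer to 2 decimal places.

S 19.43 inches; M 22.57 inches; L 26.00 inches.

14/4 = 3.5 sts per in.
S: 68 / 3.5 = 19.429 → 19.43 in.
M: 79 / 3.5 = 22.571 → 22.57 in.
L: 91 / 3.5 = 26.000 → 26.00 in.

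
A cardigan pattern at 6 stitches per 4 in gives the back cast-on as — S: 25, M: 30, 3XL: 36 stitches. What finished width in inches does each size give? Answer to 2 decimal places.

6/4 = 1.5 sts per in.
S: 25 / 1.5 = 16.667 → 16.67 in.
M: 30 / 1.5 = 20.000 → 20.00 in.
3XL: 36 / 1.5 = 24.000 → 24.00 in.

S 16.67 inches; M 20.00 inches; 3XL 24.00 inches.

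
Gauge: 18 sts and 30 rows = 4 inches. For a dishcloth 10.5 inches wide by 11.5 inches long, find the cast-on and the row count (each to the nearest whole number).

Cast on 47 stitches and work 86 rows.

Stitch gauge = 18/4 = 4.5 sts/in; 10.5 × 4.5 = 47.25 → 47 sts.
Row gauge = 30/4 = 7.5 rows/in; 11.5 × 7.5 = 86.25 → 86 rows.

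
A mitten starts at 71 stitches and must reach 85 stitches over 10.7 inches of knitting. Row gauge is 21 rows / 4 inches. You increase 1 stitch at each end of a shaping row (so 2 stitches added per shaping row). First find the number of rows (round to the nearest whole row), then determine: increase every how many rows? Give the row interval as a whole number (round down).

Rows = 10.7 × 5.25 = 56.2 → 56 rows.
Stitches to add: 14 → 7 shaping rows (at 2 st each).
56 / 7 = 8.00 → every 8 rows.

Increase every 8th row.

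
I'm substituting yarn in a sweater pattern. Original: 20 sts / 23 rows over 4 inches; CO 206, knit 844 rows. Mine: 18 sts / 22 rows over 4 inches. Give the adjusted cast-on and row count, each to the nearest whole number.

Cast on 185 stitches; work 807 rows.

Stitches: 206 × 18/20 = 185.40 → 185.
Rows: 844 × 22/23 = 807.30 → 807.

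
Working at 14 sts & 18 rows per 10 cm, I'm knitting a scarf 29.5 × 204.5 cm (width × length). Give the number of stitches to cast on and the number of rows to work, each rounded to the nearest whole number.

Stitch gauge = 14/10 = 1.4 sts/cm; 29.5 × 1.4 = 41.30 → 41 sts.
Row gauge = 18/10 = 1.8 rows/cm; 204.5 × 1.8 = 368.10 → 368 rows.

Cast on 41 stitches and work 368 rows.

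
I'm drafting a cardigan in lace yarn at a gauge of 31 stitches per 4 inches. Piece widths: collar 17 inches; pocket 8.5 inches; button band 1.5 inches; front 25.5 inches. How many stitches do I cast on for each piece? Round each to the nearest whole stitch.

Rate = 31/4 = 7.75 sts per in.
collar: 17 × 7.75 = 131.75 → 132.
pocket: 8.5 × 7.75 = 65.88 → 66.
button band: 1.5 × 7.75 = 11.62 → 12.
front: 25.5 × 7.75 = 197.62 → 198.

collar 132; pocket 66; button band 12; front 198.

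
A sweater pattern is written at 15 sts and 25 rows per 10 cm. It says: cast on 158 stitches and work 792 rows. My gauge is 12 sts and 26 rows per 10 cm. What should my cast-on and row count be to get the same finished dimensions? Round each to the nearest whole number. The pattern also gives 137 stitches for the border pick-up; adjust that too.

Cast on 126 stitches; work 824 rows; border pick-up 110 stitches.

Stitches: 158 × 12/15 = 126.40 → 126.
Rows: 792 × 26/25 = 823.68 → 824.
border pick-up: 137 × 12/15 = 109.60 → 110.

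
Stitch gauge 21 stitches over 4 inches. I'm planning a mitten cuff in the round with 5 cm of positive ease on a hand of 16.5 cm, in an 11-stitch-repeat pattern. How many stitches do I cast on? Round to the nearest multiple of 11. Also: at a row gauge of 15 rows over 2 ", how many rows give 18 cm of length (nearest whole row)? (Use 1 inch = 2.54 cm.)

Finished = 16.5 + 5 = 21.5 cm.
21.5 cm × 1/2.54 = 8.46 inches.
21/4 = 5.25 sts per in; 8.46 × 5.25 = 44.44 sts.
Nearest multiple of 11 → 44.
18 cm = 7.09 inches; × 7.5 = 53.15 → 53 rows.

Cast on 44 stitches; work 53 rows.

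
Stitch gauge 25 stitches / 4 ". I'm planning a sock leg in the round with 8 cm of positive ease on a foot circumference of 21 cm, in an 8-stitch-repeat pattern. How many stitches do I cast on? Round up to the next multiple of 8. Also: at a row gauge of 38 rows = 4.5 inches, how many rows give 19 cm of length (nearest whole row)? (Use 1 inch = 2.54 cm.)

Finished = 21 + 8 = 29 cm.
29 cm × 1/2.54 = 11.42 inches.
25/4 = 6.25 sts per in; 11.42 × 6.25 = 71.36 sts.
Next multiple of 8 → 72.
19 cm = 7.48 inches; × 8.444 = 63.17 → 63 rows.

Cast on 72 stitches; work 63 rows.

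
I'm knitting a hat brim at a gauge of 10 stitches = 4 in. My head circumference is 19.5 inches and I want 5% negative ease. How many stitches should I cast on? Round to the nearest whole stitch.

Finished = 19.5 × 0.95 = 18.52 in.
10 / 4 = 2.5 sts per inch.
18.52 × 2.5 = 46.31 sts.
→ 46 sts.

CO 46 sts.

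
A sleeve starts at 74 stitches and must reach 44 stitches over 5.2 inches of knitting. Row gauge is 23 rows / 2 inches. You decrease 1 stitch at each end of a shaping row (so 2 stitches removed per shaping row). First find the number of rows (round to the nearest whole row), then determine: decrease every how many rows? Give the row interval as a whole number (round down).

Decrease every 4th row.

Rows = 5.2 × 11.5 = 59.8 → 60 rows.
Stitches to remove: 30 → 15 shaping rows (at 2 st each).
60 / 15 = 4.00 → every 4 rows.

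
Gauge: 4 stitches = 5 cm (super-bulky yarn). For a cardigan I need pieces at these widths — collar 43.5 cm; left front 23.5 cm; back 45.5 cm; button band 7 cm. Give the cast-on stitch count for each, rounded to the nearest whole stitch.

collar 35; left front 19; back 36; button band 6.

Rate = 4/5 = 0.8 sts per cm.
collar: 43.5 × 0.8 = 34.80 → 35.
left front: 23.5 × 0.8 = 18.80 → 19.
back: 45.5 × 0.8 = 36.40 → 36.
button band: 7 × 0.8 = 5.60 → 6.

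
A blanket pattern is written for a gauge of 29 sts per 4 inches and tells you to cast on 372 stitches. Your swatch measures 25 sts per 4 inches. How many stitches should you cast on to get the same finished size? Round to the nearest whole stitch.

Scale factor = 25 / 29 = 0.862.
372 × 25 / 29 = 320.69 sts.
→ 321 sts.

Cast on 321 stitches.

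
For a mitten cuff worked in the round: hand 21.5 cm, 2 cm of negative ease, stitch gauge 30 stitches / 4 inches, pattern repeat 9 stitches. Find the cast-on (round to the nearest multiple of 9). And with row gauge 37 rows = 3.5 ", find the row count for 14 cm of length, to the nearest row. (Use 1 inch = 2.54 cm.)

Finished = 21.5 − 2 = 19.5 cm.
19.5 cm × 1/2.54 = 7.68 inches.
30/4 = 7.5 sts per in; 7.68 × 7.5 = 57.58 sts.
Nearest multiple of 9 → 54.
14 cm = 5.51 inches; × 10.571 = 58.27 → 58 rows.

Cast on 54 stitches; work 58 rows.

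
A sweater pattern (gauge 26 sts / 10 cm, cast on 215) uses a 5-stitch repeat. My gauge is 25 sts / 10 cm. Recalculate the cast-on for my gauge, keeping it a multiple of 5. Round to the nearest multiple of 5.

205 stitches.

215 × 25 / 26 = 206.73.
Nearest multiple of 5: 205.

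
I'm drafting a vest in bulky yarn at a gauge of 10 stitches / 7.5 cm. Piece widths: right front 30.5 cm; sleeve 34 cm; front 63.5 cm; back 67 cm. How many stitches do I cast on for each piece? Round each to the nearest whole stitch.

right front 41; sleeve 45; front 85; back 89.

Rate = 10/7.5 = 1.333 sts per cm.
right front: 30.5 × 1.333 = 40.67 → 41.
sleeve: 34 × 1.333 = 45.33 → 45.
front: 63.5 × 1.333 = 84.67 → 85.
back: 67 × 1.333 = 89.33 → 89.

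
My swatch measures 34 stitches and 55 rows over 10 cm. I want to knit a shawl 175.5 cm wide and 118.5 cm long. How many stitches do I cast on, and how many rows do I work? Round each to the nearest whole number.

Cast on 597 stitches and work 652 rows.

Stitch gauge = 34/10 = 3.4 sts/cm; 175.5 × 3.4 = 596.70 → 597 sts.
Row gauge = 55/10 = 5.5 rows/cm; 118.5 × 5.5 = 651.75 → 652 rows.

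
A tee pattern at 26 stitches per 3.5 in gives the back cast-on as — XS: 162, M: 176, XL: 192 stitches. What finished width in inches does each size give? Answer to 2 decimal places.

XS 21.81 inches; M 23.69 inches; XL 25.85 inches.

26/3.5 = 7.429 sts per in.
XS: 162 / 7.429 = 21.808 → 21.81 in.
M: 176 / 7.429 = 23.692 → 23.69 in.
XL: 192 / 7.429 = 25.846 → 25.85 in.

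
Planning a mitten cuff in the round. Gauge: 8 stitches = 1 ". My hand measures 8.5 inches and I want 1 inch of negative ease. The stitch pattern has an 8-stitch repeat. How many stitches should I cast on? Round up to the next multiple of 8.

Finished = 8.5 − 1 = 7.5 inches.
8 / 1 = 8 sts/in.
7.5 × 8 = 60.00 sts.
Next multiple of 8: 64.

CO 64 sts.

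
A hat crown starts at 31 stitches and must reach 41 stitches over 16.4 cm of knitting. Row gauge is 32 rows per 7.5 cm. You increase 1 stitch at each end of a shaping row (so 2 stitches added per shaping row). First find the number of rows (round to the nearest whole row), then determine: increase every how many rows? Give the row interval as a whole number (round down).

Rows = 16.4 × 4.267 = 70.0 → 70 rows.
Stitches to add: 10 → 5 shaping rows (at 2 st each).
70 / 5 = 14.00 → every 14 rows.

Increase every 14th row.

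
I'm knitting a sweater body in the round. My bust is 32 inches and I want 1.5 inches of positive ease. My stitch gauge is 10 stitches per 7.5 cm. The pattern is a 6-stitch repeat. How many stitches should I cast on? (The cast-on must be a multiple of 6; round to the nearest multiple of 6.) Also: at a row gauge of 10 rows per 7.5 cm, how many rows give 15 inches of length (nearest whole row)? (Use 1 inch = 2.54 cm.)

Cast on 114 stitches; work 51 rows.

Finished = 32 + 1.5 = 33.5 inches.
33.5 inches × 2.54 = 85.09 cm.
10/7.5 = 1.333 sts per cm; 85.09 × 1.333 = 113.45 sts.
Nearest multiple of 6 → 114.
15 inches = 38.10 cm; × 1.333 = 50.80 → 51 rows.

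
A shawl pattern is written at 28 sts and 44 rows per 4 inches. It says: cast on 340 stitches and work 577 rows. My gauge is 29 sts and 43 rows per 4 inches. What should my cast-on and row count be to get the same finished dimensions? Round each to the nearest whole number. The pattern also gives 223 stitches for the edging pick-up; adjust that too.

Stitches: 340 × 29/28 = 352.14 → 352.
Rows: 577 × 43/44 = 563.89 → 564.
edging pick-up: 223 × 29/28 = 230.96 → 231.

Cast on 352 stitches; work 564 rows; edging pick-up 231 stitches.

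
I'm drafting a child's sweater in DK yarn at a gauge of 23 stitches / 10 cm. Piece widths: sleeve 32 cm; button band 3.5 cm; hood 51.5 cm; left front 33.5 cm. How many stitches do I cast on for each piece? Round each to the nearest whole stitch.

Rate = 23/10 = 2.3 sts per cm.
sleeve: 32 × 2.3 = 73.60 → 74.
button band: 3.5 × 2.3 = 8.05 → 8.
hood: 51.5 × 2.3 = 118.45 → 118.
left front: 33.5 × 2.3 = 77.05 → 77.

sleeve 74; button band 8; hood 118; left front 77.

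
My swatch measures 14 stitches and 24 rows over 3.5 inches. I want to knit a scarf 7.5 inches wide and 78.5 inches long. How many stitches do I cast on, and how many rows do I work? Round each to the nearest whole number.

Stitch gauge = 14/3.5 = 4 sts/in; 7.5 × 4 = 30.00 → 30 sts.
Row gauge = 24/3.5 = 6.857 rows/in; 78.5 × 6.857 = 538.29 → 538 rows.

Cast on 30 stitches and work 538 rows.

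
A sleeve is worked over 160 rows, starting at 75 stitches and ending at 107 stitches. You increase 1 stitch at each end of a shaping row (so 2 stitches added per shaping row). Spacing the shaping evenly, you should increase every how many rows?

Stitches to add: |107 − 75| = 32.
Shaping rows needed: 32 / 2 = 16.
160 rows / 16 = every 10 rows.

Increase every 10th row.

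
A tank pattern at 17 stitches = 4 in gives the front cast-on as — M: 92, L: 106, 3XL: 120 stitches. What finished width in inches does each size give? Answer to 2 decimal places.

M 21.65 inches; L 24.94 inches; 3XL 28.24 inches.

17/4 = 4.25 sts per in.
M: 92 / 4.25 = 21.647 → 21.65 in.
L: 106 / 4.25 = 24.941 → 24.94 in.
3XL: 120 / 4.25 = 28.235 → 28.24 in.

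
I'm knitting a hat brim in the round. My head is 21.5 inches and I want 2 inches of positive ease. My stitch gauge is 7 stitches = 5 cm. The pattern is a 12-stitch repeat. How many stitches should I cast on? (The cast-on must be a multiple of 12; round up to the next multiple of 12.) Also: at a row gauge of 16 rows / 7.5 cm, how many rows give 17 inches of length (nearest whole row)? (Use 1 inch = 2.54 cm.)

Cast on 84 stitches; work 92 rows.

Finished = 21.5 + 2 = 23.5 inches.
23.5 inches × 2.54 = 59.69 cm.
7/5 = 1.4 sts per cm; 59.69 × 1.4 = 83.57 sts.
Next multiple of 12 → 84.
17 inches = 43.18 cm; × 2.133 = 92.12 → 92 rows.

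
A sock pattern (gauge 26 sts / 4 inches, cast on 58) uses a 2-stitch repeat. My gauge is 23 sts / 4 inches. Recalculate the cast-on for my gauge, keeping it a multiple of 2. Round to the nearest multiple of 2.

52 stitches.

58 × 23 / 26 = 51.31.
Nearest multiple of 2: 52.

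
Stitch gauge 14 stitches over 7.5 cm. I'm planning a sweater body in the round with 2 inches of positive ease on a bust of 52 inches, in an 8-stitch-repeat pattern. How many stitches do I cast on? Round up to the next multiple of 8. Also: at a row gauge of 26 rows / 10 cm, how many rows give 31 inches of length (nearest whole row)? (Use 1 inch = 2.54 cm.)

Cast on 264 stitches; work 205 rows.

Finished = 52 + 2 = 54 inches.
54 inches × 2.54 = 137.16 cm.
14/7.5 = 1.867 sts per cm; 137.16 × 1.867 = 256.03 sts.
Next multiple of 8 → 264.
31 inches = 78.74 cm; × 2.6 = 204.72 → 205 rows.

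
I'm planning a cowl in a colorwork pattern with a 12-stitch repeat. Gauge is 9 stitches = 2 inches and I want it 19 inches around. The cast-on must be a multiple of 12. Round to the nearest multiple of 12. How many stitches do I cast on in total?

9 / 2 = 4.5 sts per inch.
19 × 4.5 = 85.50 sts.
Nearest multiple of 12: 84.

CO 84 sts.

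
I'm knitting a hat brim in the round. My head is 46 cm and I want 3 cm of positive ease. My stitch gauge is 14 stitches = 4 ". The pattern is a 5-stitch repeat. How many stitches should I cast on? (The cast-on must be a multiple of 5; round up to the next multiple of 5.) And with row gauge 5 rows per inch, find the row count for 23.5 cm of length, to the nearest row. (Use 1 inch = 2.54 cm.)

Finished = 46 + 3 = 49 cm.
49 cm × 1/2.54 = 19.29 inches.
14/4 = 3.5 sts per in; 19.29 × 3.5 = 67.52 sts.
Next multiple of 5 → 70.
23.5 cm = 9.25 inches; × 5 = 46.26 → 46 rows.

Cast on 70 stitches; work 46 rows.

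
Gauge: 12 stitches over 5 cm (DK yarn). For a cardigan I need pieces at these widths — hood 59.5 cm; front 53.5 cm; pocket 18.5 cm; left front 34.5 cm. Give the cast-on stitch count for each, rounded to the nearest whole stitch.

hood 143; front 128; pocket 44; left front 83.

Rate = 12/5 = 2.4 sts per cm.
hood: 59.5 × 2.4 = 142.80 → 143.
front: 53.5 × 2.4 = 128.40 → 128.
pocket: 18.5 × 2.4 = 44.40 → 44.
left front: 34.5 × 2.4 = 82.80 → 83.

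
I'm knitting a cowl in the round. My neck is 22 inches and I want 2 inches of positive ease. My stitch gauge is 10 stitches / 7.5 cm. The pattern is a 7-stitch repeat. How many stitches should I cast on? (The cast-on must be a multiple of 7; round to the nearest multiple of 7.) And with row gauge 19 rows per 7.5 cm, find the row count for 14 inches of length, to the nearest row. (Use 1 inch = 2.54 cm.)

Finished = 22 + 2 = 24 inches.
24 inches × 2.54 = 60.96 cm.
10/7.5 = 1.333 sts per cm; 60.96 × 1.333 = 81.28 sts.
Nearest multiple of 7 → 84.
14 inches = 35.56 cm; × 2.533 = 90.09 → 90 rows.

Cast on 84 stitches; work 90 rows.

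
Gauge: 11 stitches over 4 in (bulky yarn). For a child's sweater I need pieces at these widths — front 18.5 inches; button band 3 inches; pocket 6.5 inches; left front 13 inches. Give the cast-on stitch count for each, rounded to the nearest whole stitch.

Rate = 11/4 = 2.75 sts per in.
front: 18.5 × 2.75 = 50.88 → 51.
button band: 3 × 2.75 = 8.25 → 8.
pocket: 6.5 × 2.75 = 17.88 → 18.
left front: 13 × 2.75 = 35.75 → 36.

front 51; button band 8; pocket 18; left front 36.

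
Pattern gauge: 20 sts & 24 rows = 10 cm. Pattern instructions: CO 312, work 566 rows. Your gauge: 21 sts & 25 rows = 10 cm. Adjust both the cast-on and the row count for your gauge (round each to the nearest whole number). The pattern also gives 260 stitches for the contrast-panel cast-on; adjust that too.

Cast on 328 stitches; work 590 rows; contrast-panel cast-on 273 stitches.

Stitches: 312 × 21/20 = 327.60 → 328.
Rows: 566 × 25/24 = 589.58 → 590.
contrast-panel cast-on: 260 × 21/20 = 273.00 → 273.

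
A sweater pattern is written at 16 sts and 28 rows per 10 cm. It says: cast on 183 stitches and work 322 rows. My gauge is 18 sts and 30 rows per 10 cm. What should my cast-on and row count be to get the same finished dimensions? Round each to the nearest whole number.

Cast on 206 stitches; work 345 rows.

Stitches: 183 × 18/16 = 205.88 → 206.
Rows: 322 × 30/28 = 345.00 → 345.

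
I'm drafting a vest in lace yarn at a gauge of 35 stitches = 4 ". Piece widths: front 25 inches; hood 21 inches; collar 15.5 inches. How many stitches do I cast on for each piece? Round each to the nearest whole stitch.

front 219; hood 184; collar 136.

Rate = 35/4 = 8.75 sts per in.
front: 25 × 8.75 = 218.75 → 219.
hood: 21 × 8.75 = 183.75 → 184.
collar: 15.5 × 8.75 = 135.62 → 136.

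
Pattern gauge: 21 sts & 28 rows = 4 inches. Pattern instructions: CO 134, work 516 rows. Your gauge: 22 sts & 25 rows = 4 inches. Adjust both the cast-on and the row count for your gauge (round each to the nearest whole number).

Stitches: 134 × 22/21 = 140.38 → 140.
Rows: 516 × 25/28 = 460.71 → 461.

Cast on 140 stitches; work 461 rows.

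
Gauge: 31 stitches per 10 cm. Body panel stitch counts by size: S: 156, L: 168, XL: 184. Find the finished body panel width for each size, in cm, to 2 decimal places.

S 50.32 cm; L 54.19 cm; XL 59.35 cm.

31/10 = 3.1 sts per cm.
S: 156 / 3.1 = 50.323 → 50.32 cm.
L: 168 / 3.1 = 54.194 → 54.19 cm.
XL: 184 / 3.1 = 59.355 → 59.35 cm.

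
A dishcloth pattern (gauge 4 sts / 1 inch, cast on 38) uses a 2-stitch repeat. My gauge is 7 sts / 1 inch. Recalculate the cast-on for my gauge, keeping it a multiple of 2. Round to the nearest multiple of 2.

Cast on 66 stitches.

38 × 7 / 4 = 66.50.
Nearest multiple of 2: 66.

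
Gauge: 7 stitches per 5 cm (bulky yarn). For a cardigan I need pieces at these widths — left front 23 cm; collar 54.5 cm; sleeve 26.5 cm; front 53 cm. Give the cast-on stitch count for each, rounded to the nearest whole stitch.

left front 32; collar 76; sleeve 37; front 74.

Rate = 7/5 = 1.4 sts per cm.
left front: 23 × 1.4 = 32.20 → 32.
collar: 54.5 × 1.4 = 76.30 → 76.
sleeve: 26.5 × 1.4 = 37.10 → 37.
front: 53 × 1.4 = 74.20 → 74.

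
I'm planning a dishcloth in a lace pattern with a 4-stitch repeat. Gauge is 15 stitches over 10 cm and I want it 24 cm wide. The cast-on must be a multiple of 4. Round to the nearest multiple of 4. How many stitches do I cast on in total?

15 / 10 = 1.5 sts per cm.
24 × 1.5 = 36.00 sts.
Nearest multiple of 4: 36.

Cast on 36 stitches.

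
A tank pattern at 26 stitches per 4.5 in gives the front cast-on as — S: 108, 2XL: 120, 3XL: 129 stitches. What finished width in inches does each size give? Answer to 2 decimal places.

S 18.69 inches; 2XL 20.77 inches; 3XL 22.33 inches.

26/4.5 = 5.778 sts per in.
S: 108 / 5.778 = 18.692 → 18.69 in.
2XL: 120 / 5.778 = 20.769 → 20.77 in.
3XL: 129 / 5.778 = 22.327 → 22.33 in.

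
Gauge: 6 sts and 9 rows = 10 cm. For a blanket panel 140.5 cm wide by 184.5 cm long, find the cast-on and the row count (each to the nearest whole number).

Stitch gauge = 6/10 = 0.6 sts/cm; 140.5 × 0.6 = 84.30 → 84 sts.
Row gauge = 9/10 = 0.9 rows/cm; 184.5 × 0.9 = 166.05 → 166 rows.

Cast on 84 stitches and work 166 rows.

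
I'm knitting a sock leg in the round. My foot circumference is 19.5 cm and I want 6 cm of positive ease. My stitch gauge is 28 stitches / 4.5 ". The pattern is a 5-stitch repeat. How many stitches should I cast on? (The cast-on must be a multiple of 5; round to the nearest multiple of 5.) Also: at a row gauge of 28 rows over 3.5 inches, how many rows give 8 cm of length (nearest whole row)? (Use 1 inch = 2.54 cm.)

Cast on 60 stitches; work 25 rows.

Finished = 19.5 + 6 = 25.5 cm.
25.5 cm × 1/2.54 = 10.04 inches.
28/4.5 = 6.222 sts per in; 10.04 × 6.222 = 62.47 sts.
Nearest multiple of 5 → 60.
8 cm = 3.15 inches; × 8 = 25.20 → 25 rows.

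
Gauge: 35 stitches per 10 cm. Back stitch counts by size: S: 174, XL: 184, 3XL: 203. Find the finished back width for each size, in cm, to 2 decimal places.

35/10 = 3.5 sts per cm.
S: 174 / 3.5 = 49.714 → 49.71 cm.
XL: 184 / 3.5 = 52.571 → 52.57 cm.
3XL: 203 / 3.5 = 58.000 → 58.00 cm.

S 49.71 cm; XL 52.57 cm; 3XL 58.00 cm.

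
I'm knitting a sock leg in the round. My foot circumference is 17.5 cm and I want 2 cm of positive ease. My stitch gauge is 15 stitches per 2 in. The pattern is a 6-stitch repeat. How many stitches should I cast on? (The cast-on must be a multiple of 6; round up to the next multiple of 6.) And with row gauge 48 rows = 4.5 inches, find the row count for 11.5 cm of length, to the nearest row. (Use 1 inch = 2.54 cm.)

Finished = 17.5 + 2 = 19.5 cm.
19.5 cm × 1/2.54 = 7.68 inches.
15/2 = 7.5 sts per in; 7.68 × 7.5 = 57.58 sts.
Next multiple of 6 → 60.
11.5 cm = 4.53 inches; × 10.667 = 48.29 → 48 rows.

Cast on 60 stitches; work 48 rows.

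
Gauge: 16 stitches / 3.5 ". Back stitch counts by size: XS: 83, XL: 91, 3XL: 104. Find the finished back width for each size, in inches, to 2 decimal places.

16/3.5 = 4.571 sts per in.
XS: 83 / 4.571 = 18.156 → 18.16 in.
XL: 91 / 4.571 = 19.906 → 19.91 in.
3XL: 104 / 4.571 = 22.750 → 22.75 in.

XS 18.16 inches; XL 19.91 inches; 3XL 22.75 inches.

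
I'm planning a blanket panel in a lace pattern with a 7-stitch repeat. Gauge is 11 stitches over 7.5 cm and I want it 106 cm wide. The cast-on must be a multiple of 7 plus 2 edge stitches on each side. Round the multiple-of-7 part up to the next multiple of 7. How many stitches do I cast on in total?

11 / 7.5 = 1.467 sts per cm.
106 × 1.467 = 155.47 sts.
Less 4 edge sts → 151.47 for the repeat.
Next multiple of 7: 154.
Add back 4 edge sts → 158.

Cast on 158 stitches.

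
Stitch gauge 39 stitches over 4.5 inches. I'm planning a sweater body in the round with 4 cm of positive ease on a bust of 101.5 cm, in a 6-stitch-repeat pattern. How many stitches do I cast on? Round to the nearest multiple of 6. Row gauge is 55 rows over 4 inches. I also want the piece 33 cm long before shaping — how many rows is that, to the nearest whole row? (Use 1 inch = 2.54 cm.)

Finished = 101.5 + 4 = 105.5 cm.
105.5 cm × 1/2.54 = 41.54 inches.
39/4.5 = 8.667 sts per in; 41.54 × 8.667 = 359.97 sts.
Nearest multiple of 6 → 360.
33 cm = 12.99 inches; × 13.75 = 178.64 → 179 rows.

Cast on 360 stitches; work 179 rows.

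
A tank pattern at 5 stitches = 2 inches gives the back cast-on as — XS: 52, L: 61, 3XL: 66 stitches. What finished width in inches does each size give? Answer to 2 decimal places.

XS 20.80 inches; L 24.40 inches; 3XL 26.40 inches.

5/2 = 2.5 sts per in.
XS: 52 / 2.5 = 20.800 → 20.80 in.
L: 61 / 2.5 = 24.400 → 24.40 in.
3XL: 66 / 2.5 = 26.400 → 26.40 in.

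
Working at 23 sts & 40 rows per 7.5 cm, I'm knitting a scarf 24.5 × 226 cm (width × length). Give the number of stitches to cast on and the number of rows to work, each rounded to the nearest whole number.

Stitch gauge = 23/7.5 = 3.067 sts/cm; 24.5 × 3.067 = 75.13 → 75 sts.
Row gauge = 40/7.5 = 5.333 rows/cm; 226 × 5.333 = 1205.33 → 1205 rows.

Cast on 75 stitches and work 1205 rows.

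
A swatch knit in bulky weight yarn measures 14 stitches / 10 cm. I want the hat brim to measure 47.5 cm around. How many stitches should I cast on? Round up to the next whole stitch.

14 stitches / 10 cm = 1.4 stitches per cm.
47.5 × 1.4 = 66.50 stitches.
Round up → 67.

67 stitches.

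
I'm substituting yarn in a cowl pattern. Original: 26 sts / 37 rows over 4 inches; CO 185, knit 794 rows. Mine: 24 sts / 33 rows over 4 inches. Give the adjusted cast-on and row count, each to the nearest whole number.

Cast on 171 stitches; work 708 rows.

Stitches: 185 × 24/26 = 170.77 → 171.
Rows: 794 × 33/37 = 708.16 → 708.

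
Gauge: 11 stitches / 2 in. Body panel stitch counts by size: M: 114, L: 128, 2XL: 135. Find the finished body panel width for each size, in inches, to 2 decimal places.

11/2 = 5.5 sts per in.
M: 114 / 5.5 = 20.727 → 20.73 in.
L: 128 / 5.5 = 23.273 → 23.27 in.
2XL: 135 / 5.5 = 24.545 → 24.55 in.

M 20.73 inches; L 23.27 inches; 2XL 24.55 inches.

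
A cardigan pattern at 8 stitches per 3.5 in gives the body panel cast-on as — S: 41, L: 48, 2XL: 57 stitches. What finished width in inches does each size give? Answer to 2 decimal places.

8/3.5 = 2.286 sts per in.
S: 41 / 2.286 = 17.938 → 17.94 in.
L: 48 / 2.286 = 21.000 → 21.00 in.
2XL: 57 / 2.286 = 24.938 → 24.94 in.

S 17.94 inches; L 21.00 inches; 2XL 24.94 inches.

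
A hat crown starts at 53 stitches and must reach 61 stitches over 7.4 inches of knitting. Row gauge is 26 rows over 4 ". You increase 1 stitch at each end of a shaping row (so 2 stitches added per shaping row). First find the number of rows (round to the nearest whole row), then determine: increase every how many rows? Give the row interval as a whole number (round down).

Increase every 12th row.

Rows = 7.4 × 6.5 = 48.1 → 48 rows.
Stitches to add: 8 → 4 shaping rows (at 2 st each).
48 / 4 = 12.00 → every 12 rows.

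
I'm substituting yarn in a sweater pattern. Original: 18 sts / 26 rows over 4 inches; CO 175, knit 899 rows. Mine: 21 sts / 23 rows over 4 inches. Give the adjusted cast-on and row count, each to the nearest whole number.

Stitches: 175 × 21/18 = 204.17 → 204.
Rows: 899 × 23/26 = 795.27 → 795.

Cast on 204 stitches; work 795 rows.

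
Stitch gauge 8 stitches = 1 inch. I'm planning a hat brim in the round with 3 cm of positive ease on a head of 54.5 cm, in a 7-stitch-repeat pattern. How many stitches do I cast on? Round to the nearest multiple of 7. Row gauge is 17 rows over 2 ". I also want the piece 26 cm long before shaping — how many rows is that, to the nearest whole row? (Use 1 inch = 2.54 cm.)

Cast on 182 stitches; work 87 rows.

Finished = 54.5 + 3 = 57.5 cm.
57.5 cm × 1/2.54 = 22.64 inches.
8/1 = 8 sts per in; 22.64 × 8 = 181.10 sts.
Nearest multiple of 7 → 182.
26 cm = 10.24 inches; × 8.5 = 87.01 → 87 rows.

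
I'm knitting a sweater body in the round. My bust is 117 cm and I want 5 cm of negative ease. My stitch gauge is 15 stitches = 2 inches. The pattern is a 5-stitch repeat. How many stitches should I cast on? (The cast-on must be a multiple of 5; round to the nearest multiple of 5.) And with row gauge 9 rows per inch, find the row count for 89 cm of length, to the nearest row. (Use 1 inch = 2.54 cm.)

Cast on 330 stitches; work 315 rows.

Finished = 117 − 5 = 112 cm.
112 cm × 1/2.54 = 44.09 inches.
15/2 = 7.5 sts per in; 44.09 × 7.5 = 330.71 sts.
Nearest multiple of 5 → 330.
89 cm = 35.04 inches; × 9 = 315.35 → 315 rows.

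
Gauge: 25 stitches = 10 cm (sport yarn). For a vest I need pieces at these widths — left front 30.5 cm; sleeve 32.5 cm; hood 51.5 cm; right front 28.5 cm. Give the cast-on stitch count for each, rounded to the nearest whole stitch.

left front 76; sleeve 81; hood 129; right front 71.

Rate = 25/10 = 2.5 sts per cm.
left front: 30.5 × 2.5 = 76.25 → 76.
sleeve: 32.5 × 2.5 = 81.25 → 81.
hood: 51.5 × 2.5 = 128.75 → 129.
right front: 28.5 × 2.5 = 71.25 → 71.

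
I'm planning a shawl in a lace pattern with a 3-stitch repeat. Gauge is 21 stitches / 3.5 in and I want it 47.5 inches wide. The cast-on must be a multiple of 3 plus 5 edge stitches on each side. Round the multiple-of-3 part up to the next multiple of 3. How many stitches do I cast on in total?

Cast on 286 stitches.

21 / 3.5 = 6 sts per inch.
47.5 × 6 = 285.00 sts.
Less 10 edge sts → 275.00 for the repeat.
Next multiple of 3: 276.
Add back 10 edge sts → 286.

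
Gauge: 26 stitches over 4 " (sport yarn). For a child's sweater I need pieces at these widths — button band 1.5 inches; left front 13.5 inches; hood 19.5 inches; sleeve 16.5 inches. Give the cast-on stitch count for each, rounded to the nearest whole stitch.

button band 10; left front 88; hood 127; sleeve 107.

Rate = 26/4 = 6.5 sts per in.
button band: 1.5 × 6.5 = 9.75 → 10.
left front: 13.5 × 6.5 = 87.75 → 88.
hood: 19.5 × 6.5 = 126.75 → 127.
sleeve: 16.5 × 6.5 = 107.25 → 107.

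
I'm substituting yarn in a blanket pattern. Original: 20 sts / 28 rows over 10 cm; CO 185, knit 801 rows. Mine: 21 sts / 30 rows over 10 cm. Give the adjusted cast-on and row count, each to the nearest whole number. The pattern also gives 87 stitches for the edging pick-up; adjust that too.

Cast on 194 stitches; work 858 rows; edging pick-up 91 stitches.

Stitches: 185 × 21/20 = 194.25 → 194.
Rows: 801 × 30/28 = 858.21 → 858.
edging pick-up: 87 × 21/20 = 91.35 → 91.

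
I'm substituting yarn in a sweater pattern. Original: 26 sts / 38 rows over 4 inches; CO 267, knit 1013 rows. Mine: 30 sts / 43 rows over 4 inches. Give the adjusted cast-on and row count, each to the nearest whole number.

Cast on 308 stitches; work 1146 rows.

Stitches: 267 × 30/26 = 308.08 → 308.
Rows: 1013 × 43/38 = 1146.29 → 1146.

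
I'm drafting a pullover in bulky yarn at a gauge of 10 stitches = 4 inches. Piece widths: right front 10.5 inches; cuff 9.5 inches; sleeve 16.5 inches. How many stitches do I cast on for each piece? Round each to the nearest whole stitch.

right front 26; cuff 24; sleeve 41.

Rate = 10/4 = 2.5 sts per in.
right front: 10.5 × 2.5 = 26.25 → 26.
cuff: 9.5 × 2.5 = 23.75 → 24.
sleeve: 16.5 × 2.5 = 41.25 → 41.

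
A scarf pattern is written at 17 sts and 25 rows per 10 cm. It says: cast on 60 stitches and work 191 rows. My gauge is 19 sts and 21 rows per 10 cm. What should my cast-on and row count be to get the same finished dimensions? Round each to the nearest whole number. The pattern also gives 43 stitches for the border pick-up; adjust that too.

Stitches: 60 × 19/17 = 67.06 → 67.
Rows: 191 × 21/25 = 160.44 → 160.
border pick-up: 43 × 19/17 = 48.06 → 48.

Cast on 67 stitches; work 160 rows; border pick-up 48 stitches.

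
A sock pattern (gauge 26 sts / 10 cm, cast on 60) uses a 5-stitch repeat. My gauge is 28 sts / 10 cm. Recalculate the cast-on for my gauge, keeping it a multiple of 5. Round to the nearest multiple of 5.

CO 65 sts.

60 × 28 / 26 = 64.62.
Nearest multiple of 5: 65.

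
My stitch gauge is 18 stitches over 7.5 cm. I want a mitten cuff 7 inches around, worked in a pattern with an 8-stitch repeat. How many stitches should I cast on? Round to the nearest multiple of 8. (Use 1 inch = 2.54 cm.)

7 in = 7 × 2.54 = 17.78 cm.
18 / 7.5 = 2.4 sts/cm.
17.78 × 2.4 = 42.67 sts.
→ 40.

40 stitches.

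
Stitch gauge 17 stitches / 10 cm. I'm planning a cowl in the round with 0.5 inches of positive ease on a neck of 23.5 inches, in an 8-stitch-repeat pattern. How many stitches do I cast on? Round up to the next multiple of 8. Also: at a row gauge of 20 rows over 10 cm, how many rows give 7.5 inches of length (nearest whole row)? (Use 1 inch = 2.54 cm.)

Cast on 104 stitches; work 38 rows.

Finished = 23.5 + 0.5 = 24 inches.
24 inches × 2.54 = 60.96 cm.
17/10 = 1.7 sts per cm; 60.96 × 1.7 = 103.63 sts.
Next multiple of 8 → 104.
7.5 inches = 19.05 cm; × 2 = 38.10 → 38 rows.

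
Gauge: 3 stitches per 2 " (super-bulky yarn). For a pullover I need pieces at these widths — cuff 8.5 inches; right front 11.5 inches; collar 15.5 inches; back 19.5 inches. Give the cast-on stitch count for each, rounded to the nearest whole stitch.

Rate = 3/2 = 1.5 sts per in.
cuff: 8.5 × 1.5 = 12.75 → 13.
right front: 11.5 × 1.5 = 17.25 → 17.
collar: 15.5 × 1.5 = 23.25 → 23.
back: 19.5 × 1.5 = 29.25 → 29.

cuff 13; right front 17; collar 23; back 29.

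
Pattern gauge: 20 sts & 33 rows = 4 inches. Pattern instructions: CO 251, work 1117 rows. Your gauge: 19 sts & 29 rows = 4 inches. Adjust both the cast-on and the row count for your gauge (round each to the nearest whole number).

Cast on 238 stitches; work 982 rows.

Stitches: 251 × 19/20 = 238.45 → 238.
Rows: 1117 × 29/33 = 981.61 → 982.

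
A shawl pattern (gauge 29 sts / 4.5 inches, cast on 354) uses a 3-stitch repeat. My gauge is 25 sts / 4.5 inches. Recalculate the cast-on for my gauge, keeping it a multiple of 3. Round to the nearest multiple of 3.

354 × 25 / 29 = 305.17.
Nearest multiple of 3: 306.

Cast on 306 stitches.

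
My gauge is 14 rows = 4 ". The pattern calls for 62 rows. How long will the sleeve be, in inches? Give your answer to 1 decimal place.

17.7 inches.

14 rows / 4 inch = 3.5 rows per inch.
62 / 3.5 = 17.71 inches.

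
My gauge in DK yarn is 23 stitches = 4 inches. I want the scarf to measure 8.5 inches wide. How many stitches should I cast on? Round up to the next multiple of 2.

23 stitches / 4 in = 5.75 stitches per inch.
8.5 × 5.75 = 48.88 stitches.
Round up multiple of 2 → 50.

50 stitches.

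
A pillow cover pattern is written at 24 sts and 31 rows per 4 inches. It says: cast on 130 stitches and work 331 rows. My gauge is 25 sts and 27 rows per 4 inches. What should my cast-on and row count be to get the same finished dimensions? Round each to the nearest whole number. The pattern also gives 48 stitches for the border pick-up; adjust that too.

Stitches: 130 × 25/24 = 135.42 → 135.
Rows: 331 × 27/31 = 288.29 → 288.
border pick-up: 48 × 25/24 = 50.00 → 50.

Cast on 135 stitches; work 288 rows; border pick-up 50 stitches.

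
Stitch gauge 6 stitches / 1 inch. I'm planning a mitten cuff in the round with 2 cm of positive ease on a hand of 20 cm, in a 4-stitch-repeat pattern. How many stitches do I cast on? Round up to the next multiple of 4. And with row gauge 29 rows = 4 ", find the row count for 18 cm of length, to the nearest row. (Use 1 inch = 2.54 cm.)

Cast on 52 stitches; work 51 rows.

Finished = 20 + 2 = 22 cm.
22 cm × 1/2.54 = 8.66 inches.
6/1 = 6 sts per in; 8.66 × 6 = 51.97 sts.
Next multiple of 4 → 52.
18 cm = 7.09 inches; × 7.25 = 51.38 → 51 rows.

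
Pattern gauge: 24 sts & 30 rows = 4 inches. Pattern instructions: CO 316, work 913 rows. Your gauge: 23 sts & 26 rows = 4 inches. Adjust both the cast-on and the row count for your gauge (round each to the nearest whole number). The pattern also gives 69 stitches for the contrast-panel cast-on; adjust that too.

Cast on 303 stitches; work 791 rows; contrast-panel cast-on 66 stitches.

Stitches: 316 × 23/24 = 302.83 → 303.
Rows: 913 × 26/30 = 791.27 → 791.
contrast-panel cast-on: 69 × 23/24 = 66.12 → 66.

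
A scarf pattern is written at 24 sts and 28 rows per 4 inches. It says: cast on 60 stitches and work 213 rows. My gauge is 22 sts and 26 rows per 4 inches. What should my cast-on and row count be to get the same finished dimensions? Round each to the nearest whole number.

Cast on 55 stitches; work 198 rows.

Stitches: 60 × 22/24 = 55.00 → 55.
Rows: 213 × 26/28 = 197.79 → 198.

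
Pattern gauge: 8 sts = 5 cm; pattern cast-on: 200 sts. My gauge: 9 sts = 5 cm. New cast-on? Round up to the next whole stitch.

225 stitches.

Scale factor = 9 / 8 = 1.125.
200 × 9 / 8 = 225.00 sts.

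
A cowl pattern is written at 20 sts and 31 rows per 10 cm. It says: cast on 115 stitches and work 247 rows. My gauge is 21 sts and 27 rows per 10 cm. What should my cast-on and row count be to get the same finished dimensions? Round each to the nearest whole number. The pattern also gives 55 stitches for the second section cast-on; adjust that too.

Stitches: 115 × 21/20 = 120.75 → 121.
Rows: 247 × 27/31 = 215.13 → 215.
second section cast-on: 55 × 21/20 = 57.75 → 58.

Cast on 121 stitches; work 215 rows; second section cast-on 58 stitches.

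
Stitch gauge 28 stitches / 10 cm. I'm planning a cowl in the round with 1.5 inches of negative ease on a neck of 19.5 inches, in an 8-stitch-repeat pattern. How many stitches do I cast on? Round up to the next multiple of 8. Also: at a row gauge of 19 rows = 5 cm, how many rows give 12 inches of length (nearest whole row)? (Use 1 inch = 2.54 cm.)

Finished = 19.5 − 1.5 = 18 inches.
18 inches × 2.54 = 45.72 cm.
28/10 = 2.8 sts per cm; 45.72 × 2.8 = 128.02 sts.
Next multiple of 8 → 136.
12 inches = 30.48 cm; × 3.8 = 115.82 → 116 rows.

Cast on 136 stitches; work 116 rows.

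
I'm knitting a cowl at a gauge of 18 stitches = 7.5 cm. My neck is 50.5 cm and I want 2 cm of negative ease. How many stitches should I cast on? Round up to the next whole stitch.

Finished = 50.5 − 2 = 48.5 cm.
18 / 7.5 = 2.4 sts per cm.
48.50 × 2.4 = 116.40 sts.
→ 117 sts.

CO 117 sts.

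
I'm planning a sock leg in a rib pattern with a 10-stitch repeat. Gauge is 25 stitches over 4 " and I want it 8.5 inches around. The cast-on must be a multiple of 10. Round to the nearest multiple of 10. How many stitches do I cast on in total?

Cast on 50 stitches.

25 / 4 = 6.25 sts per inch.
8.5 × 6.25 = 53.12 sts.
Nearest multiple of 10: 50.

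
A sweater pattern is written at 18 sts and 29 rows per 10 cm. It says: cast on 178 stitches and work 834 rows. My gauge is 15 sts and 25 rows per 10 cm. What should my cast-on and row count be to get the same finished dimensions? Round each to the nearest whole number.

Cast on 148 stitches; work 719 rows.

Stitches: 178 × 15/18 = 148.33 → 148.
Rows: 834 × 25/29 = 718.97 → 719.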